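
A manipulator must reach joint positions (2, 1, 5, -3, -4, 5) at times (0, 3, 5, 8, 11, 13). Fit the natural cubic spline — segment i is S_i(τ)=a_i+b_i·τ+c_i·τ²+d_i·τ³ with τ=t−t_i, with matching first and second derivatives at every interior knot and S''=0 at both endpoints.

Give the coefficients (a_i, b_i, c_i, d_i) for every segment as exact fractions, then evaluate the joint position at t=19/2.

  seg 0: a=2 b=-4553/3252 c=0 d=3469/29268
  seg 1: a=1 b=2927/1626 c=3469/3252 d=-131/271
  seg 2: a=5 b=433/1626 c=-5963/3252 d=8351/29268
  seg 3: a=-3 b=-9859/3252 c=199/271 d=179/3252
  seg 4: a=-4 b=4651/1626 c=1333/1084 d=-1333/6504
S(19/2) = -49513/8672

Δ: Δ0=-1/3, Δ1=2, Δ2=-8/3, Δ3=-1/3, Δ4=9/2
row 1: diag=10, rhs=14; c'=1/5, d'=7/5
row 2: denom=10−2·1/5=48/5; d'=(-28−2·7/5)/(48/5)=-77/24
row 3: denom=12−3·5/16=177/16; d'=(14−3·-77/24)/(177/16)=126/59
row 4: denom=10−3·16/59=542/59; d'=(29−3·126/59)/(542/59)=1333/542
back: M4=1333/542
back: M3=126/59−16/59·1333/542=398/271
back: M2=-77/24−5/16·398/271=-5963/1626
back: M1=7/5−1/5·-5963/1626=3469/1626
M: M0=0, M1=3469/1626, M2=-5963/1626, M3=398/271, M4=1333/542, M5=0
seg 0: a=2, c=M0/2=0, d=(M1−M0)/(6·3)=3469/29268, b=Δ0−h0·(2M0+M1)/6=-4553/3252
seg 1: a=1, c=M1/2=3469/3252, d=(M2−M1)/(6·2)=-131/271, b=Δ1−h1·(2M1+M2)/6=2927/1626
seg 2: a=5, c=M2/2=-5963/3252, d=(M3−M2)/(6·3)=8351/29268, b=Δ2−h2·(2M2+M3)/6=433/1626
seg 3: a=-3, c=M3/2=199/271, d=(M4−M3)/(6·3)=179/3252, b=Δ3−h3·(2M3+M4)/6=-9859/3252
seg 4: a=-4, c=M4/2=1333/1084, d=(M5−M4)/(6·2)=-1333/6504, b=Δ4−h4·(2M4+M5)/6=4651/1626
t_q=19/2 → seg 3, τ=3/2; S=-3+-9859/3252·τ+199/271·τ²+179/3252·τ³=-49513/8672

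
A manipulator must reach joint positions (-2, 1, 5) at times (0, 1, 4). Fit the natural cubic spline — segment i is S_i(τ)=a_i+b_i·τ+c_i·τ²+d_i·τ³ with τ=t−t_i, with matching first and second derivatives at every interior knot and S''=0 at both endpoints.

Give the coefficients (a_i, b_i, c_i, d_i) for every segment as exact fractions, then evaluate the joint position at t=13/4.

  seg 0: a=-2 b=77/24 c=0 d=-5/24
  seg 1: a=1 b=31/12 c=-5/8 d=5/72
S(13/4) = 2273/512

Δ: Δ0=3, Δ1=4/3
row 1: diag=8, rhs=-10; c'=3/8, d'=-5/4
back: M1=-5/4
M: M0=0, M1=-5/4, M2=0
seg 0: a=-2, c=M0/2=0, d=(M1−M0)/(6·1)=-5/24, b=Δ0−h0·(2M0+M1)/6=77/24
seg 1: a=1, c=M1/2=-5/8, d=(M2−M1)/(6·3)=5/72, b=Δ1−h1·(2M1+M2)/6=31/12
t_q=13/4 → seg 1, τ=9/4; S=1+31/12·τ+-5/8·τ²+5/72·τ³=2273/512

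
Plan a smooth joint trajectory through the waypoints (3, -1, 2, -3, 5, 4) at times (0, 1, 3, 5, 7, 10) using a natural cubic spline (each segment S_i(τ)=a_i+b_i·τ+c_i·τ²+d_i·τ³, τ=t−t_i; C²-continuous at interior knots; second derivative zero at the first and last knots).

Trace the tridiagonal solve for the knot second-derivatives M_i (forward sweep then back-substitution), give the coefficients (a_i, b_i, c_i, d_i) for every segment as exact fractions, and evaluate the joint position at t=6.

Δ: Δ0=-4, Δ1=3/2, Δ2=-5/2, Δ3=4, Δ4=-1/3
row 1: diag=6, rhs=33; c'=1/3, d'=11/2
row 2: denom=8−2·1/3=22/3; d'=(-24−2·11/2)/(22/3)=-105/22
row 3: denom=8−2·3/11=82/11; d'=(39−2·-105/22)/(82/11)=267/41
row 4: denom=10−2·11/41=388/41; d'=(-26−2·267/41)/(388/41)=-400/97
back: M4=-400/97
back: M3=267/41−11/41·-400/97=739/97
back: M2=-105/22−3/11·739/97=-1329/194
back: M1=11/2−1/3·-1329/194=755/97
M: M0=0, M1=755/97, M2=-1329/194, M3=739/97, M4=-400/97, M5=0
seg 0: a=3, c=M0/2=0, d=(M1−M0)/(6·1)=755/582, b=Δ0−h0·(2M0+M1)/6=-3083/582
seg 1: a=-1, c=M1/2=755/194, d=(M2−M1)/(6·2)=-2839/2328, b=Δ1−h1·(2M1+M2)/6=-409/291
seg 2: a=2, c=M2/2=-1329/388, d=(M3−M2)/(6·2)=2807/2328, b=Δ2−h2·(2M2+M3)/6=-275/582
seg 3: a=-3, c=M3/2=739/194, d=(M4−M3)/(6·2)=-1139/1164, b=Δ3−h3·(2M3+M4)/6=86/291
seg 4: a=5, c=M4/2=-200/97, d=(M5−M4)/(6·3)=200/873, b=Δ4−h4·(2M4+M5)/6=1103/291
t_q=6 → seg 3, τ=1; S=-3+86/291·τ+739/194·τ²+-1139/1164·τ³=49/388

  seg 0: a=3 b=-3083/582 c=0 d=755/582
  seg 1: a=-1 b=-409/291 c=755/194 d=-2839/2328
  seg 2: a=2 b=-275/582 c=-1329/388 d=2807/2328
  seg 3: a=-3 b=86/291 c=739/194 d=-1139/1164
  seg 4: a=5 b=1103/291 c=-200/97 d=200/873
S(6) = 49/388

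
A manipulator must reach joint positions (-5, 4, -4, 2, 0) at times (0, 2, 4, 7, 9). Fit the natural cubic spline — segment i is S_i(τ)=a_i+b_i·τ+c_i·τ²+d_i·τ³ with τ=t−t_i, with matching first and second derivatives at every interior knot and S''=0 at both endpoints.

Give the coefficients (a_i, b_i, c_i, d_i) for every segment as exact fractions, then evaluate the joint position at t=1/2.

Δ: Δ0=9/2, Δ1=-4, Δ2=2, Δ3=-1
row 1: diag=8, rhs=-51; c'=1/4, d'=-51/8
row 2: denom=10−2·1/4=19/2; d'=(36−2·-51/8)/(19/2)=195/38
row 3: denom=10−3·6/19=172/19; d'=(-18−3·195/38)/(172/19)=-1269/344
back: M3=-1269/344
back: M2=195/38−6/19·-1269/344=1083/172
back: M1=-51/8−1/4·1083/172=-5469/688
M: M0=0, M1=-5469/688, M2=1083/172, M3=-1269/344, M4=0
seg 0: a=-5, c=M0/2=0, d=(M1−M0)/(6·2)=-1823/2752, b=Δ0−h0·(2M0+M1)/6=4919/688
seg 1: a=4, c=M1/2=-5469/1376, d=(M2−M1)/(6·2)=3267/2752, b=Δ1−h1·(2M1+M2)/6=-275/344
seg 2: a=-4, c=M2/2=1083/344, d=(M3−M2)/(6·3)=-1145/2064, b=Δ2−h2·(2M2+M3)/6=-1687/688
seg 3: a=2, c=M3/2=-1269/688, d=(M4−M3)/(6·2)=423/1376, b=Δ3−h3·(2M3+M4)/6=251/172
t_q=1/2 → seg 0, τ=1/2; S=-5+4919/688·τ+0·τ²+-1823/2752·τ³=-33199/22016

  seg 0: a=-5 b=4919/688 c=0 d=-1823/2752
  seg 1: a=4 b=-275/344 c=-5469/1376 d=3267/2752
  seg 2: a=-4 b=-1687/688 c=1083/344 d=-1145/2064
  seg 3: a=2 b=251/172 c=-1269/688 d=423/1376
S(1/2) = -33199/22016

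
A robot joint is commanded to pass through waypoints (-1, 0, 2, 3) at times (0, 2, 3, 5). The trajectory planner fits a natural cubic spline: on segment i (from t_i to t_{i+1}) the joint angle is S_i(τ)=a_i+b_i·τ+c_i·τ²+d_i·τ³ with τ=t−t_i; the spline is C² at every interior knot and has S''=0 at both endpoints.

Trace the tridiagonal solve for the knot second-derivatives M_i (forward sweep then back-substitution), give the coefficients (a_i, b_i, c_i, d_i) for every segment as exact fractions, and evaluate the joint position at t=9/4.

  seg 0: a=-1 b=-1/10 c=0 d=3/20
  seg 1: a=0 b=17/10 c=9/10 d=-3/5
  seg 2: a=2 b=17/10 c=-9/10 d=3/20
S(9/4) = 151/320

Δ: Δ0=1/2, Δ1=2, Δ2=1/2
row 1: diag=6, rhs=9; c'=1/6, d'=3/2
row 2: denom=6−1·1/6=35/6; d'=(-9−1·3/2)/(35/6)=-9/5
back: M2=-9/5
back: M1=3/2−1/6·-9/5=9/5
M: M0=0, M1=9/5, M2=-9/5, M3=0
seg 0: a=-1, c=M0/2=0, d=(M1−M0)/(6·2)=3/20, b=Δ0−h0·(2M0+M1)/6=-1/10
seg 1: a=0, c=M1/2=9/10, d=(M2−M1)/(6·1)=-3/5, b=Δ1−h1·(2M1+M2)/6=17/10
seg 2: a=2, c=M2/2=-9/10, d=(M3−M2)/(6·2)=3/20, b=Δ2−h2·(2M2+M3)/6=17/10
t_q=9/4 → seg 1, τ=1/4; S=0+17/10·τ+9/10·τ²+-3/5·τ³=151/320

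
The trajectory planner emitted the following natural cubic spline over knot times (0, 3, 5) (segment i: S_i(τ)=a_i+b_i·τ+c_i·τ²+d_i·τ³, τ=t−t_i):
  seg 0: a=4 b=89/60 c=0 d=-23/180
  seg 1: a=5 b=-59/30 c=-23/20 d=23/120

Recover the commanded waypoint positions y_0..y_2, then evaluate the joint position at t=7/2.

y_0=4 y_1=5 y_2=-2
S(7/2) = 1201/320

y_0 = S_0(0) = a_0 = 4
y_1 = S_1(0) = a_1 = 5
y_2 = S_1(2) = -2
t_q=7/2 is in segment 1 (τ=1/2); S_1(τ)=1201/320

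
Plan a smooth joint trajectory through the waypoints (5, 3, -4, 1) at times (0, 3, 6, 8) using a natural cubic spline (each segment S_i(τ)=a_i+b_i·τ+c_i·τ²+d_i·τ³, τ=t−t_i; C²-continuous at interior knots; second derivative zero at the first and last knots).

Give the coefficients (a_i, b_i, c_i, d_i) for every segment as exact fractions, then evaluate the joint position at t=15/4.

  seg 0: a=5 b=13/74 c=0 d=-187/1998
  seg 1: a=3 b=-87/37 c=-187/222 d=565/1998
  seg 2: a=-4 b=17/74 c=63/37 d=-21/74
S(15/4) = 4177/4736

Δ: Δ0=-2/3, Δ1=-7/3, Δ2=5/2
row 1: diag=12, rhs=-10; c'=1/4, d'=-5/6
row 2: denom=10−3·1/4=37/4; d'=(29−3·-5/6)/(37/4)=126/37
back: M2=126/37
back: M1=-5/6−1/4·126/37=-187/111
M: M0=0, M1=-187/111, M2=126/37, M3=0
seg 0: a=5, c=M0/2=0, d=(M1−M0)/(6·3)=-187/1998, b=Δ0−h0·(2M0+M1)/6=13/74
seg 1: a=3, c=M1/2=-187/222, d=(M2−M1)/(6·3)=565/1998, b=Δ1−h1·(2M1+M2)/6=-87/37
seg 2: a=-4, c=M2/2=63/37, d=(M3−M2)/(6·2)=-21/74, b=Δ2−h2·(2M2+M3)/6=17/74
t_q=15/4 → seg 1, τ=3/4; S=3+-87/37·τ+-187/222·τ²+565/1998·τ³=4177/4736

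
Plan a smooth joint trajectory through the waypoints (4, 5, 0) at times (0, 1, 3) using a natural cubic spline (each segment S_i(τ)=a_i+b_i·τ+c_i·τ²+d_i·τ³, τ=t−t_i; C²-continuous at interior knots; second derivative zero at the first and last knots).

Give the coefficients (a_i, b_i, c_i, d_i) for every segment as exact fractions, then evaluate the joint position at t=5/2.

Δ: Δ0=1, Δ1=-5/2
row 1: diag=6, rhs=-21; c'=1/3, d'=-7/2
back: M1=-7/2
M: M0=0, M1=-7/2, M2=0
seg 0: a=4, c=M0/2=0, d=(M1−M0)/(6·1)=-7/12, b=Δ0−h0·(2M0+M1)/6=19/12
seg 1: a=5, c=M1/2=-7/4, d=(M2−M1)/(6·2)=7/24, b=Δ1−h1·(2M1+M2)/6=-1/6
t_q=5/2 → seg 1, τ=3/2; S=5+-1/6·τ+-7/4·τ²+7/24·τ³=115/64

  seg 0: a=4 b=19/12 c=0 d=-7/12
  seg 1: a=5 b=-1/6 c=-7/4 d=7/24
S(5/2) = 115/64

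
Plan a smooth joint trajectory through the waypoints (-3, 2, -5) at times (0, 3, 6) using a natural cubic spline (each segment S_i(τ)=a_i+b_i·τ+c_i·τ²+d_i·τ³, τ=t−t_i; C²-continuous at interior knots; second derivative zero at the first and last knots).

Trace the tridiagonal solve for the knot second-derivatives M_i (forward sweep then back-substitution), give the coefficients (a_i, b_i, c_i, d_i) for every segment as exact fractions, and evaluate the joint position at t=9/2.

Δ: Δ0=5/3, Δ1=-7/3
row 1: diag=12, rhs=-24; c'=1/4, d'=-2
back: M1=-2
M: M0=0, M1=-2, M2=0
seg 0: a=-3, c=M0/2=0, d=(M1−M0)/(6·3)=-1/9, b=Δ0−h0·(2M0+M1)/6=8/3
seg 1: a=2, c=M1/2=-1, d=(M2−M1)/(6·3)=1/9, b=Δ1−h1·(2M1+M2)/6=-1/3
t_q=9/2 → seg 1, τ=3/2; S=2+-1/3·τ+-1·τ²+1/9·τ³=-3/8

  seg 0: a=-3 b=8/3 c=0 d=-1/9
  seg 1: a=2 b=-1/3 c=-1 d=1/9
S(9/2) = -3/8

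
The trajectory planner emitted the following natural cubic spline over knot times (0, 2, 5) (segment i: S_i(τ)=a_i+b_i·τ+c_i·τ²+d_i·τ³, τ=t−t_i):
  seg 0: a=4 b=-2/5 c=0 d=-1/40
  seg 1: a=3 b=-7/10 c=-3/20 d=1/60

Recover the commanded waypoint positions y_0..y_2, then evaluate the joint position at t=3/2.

y_0 = S_0(0) = a_0 = 4
y_1 = S_1(0) = a_1 = 3
y_2 = S_1(3) = 0
t_q=3/2 is in segment 0 (τ=3/2); S_0(τ)=1061/320

y_0=4 y_1=3 y_2=0
S(3/2) = 1061/320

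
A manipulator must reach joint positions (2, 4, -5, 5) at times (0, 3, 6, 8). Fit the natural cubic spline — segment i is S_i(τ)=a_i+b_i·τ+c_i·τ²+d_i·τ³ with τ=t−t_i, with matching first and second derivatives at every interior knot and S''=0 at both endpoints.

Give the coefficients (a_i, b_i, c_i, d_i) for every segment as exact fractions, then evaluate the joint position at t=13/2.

  seg 0: a=2 b=256/111 c=0 d=-182/999
  seg 1: a=4 b=-290/111 c=-182/111 d=503/999
  seg 2: a=-5 b=127/111 c=107/37 d=-107/222
S(13/2) = -2229/592

Δ: Δ0=2/3, Δ1=-3, Δ2=5
row 1: diag=12, rhs=-22; c'=1/4, d'=-11/6
row 2: denom=10−3·1/4=37/4; d'=(48−3·-11/6)/(37/4)=214/37
back: M2=214/37
back: M1=-11/6−1/4·214/37=-364/111
M: M0=0, M1=-364/111, M2=214/37, M3=0
seg 0: a=2, c=M0/2=0, d=(M1−M0)/(6·3)=-182/999, b=Δ0−h0·(2M0+M1)/6=256/111
seg 1: a=4, c=M1/2=-182/111, d=(M2−M1)/(6·3)=503/999, b=Δ1−h1·(2M1+M2)/6=-290/111
seg 2: a=-5, c=M2/2=107/37, d=(M3−M2)/(6·2)=-107/222, b=Δ2−h2·(2M2+M3)/6=127/111
t_q=13/2 → seg 2, τ=1/2; S=-5+127/111·τ+107/37·τ²+-107/222·τ³=-2229/592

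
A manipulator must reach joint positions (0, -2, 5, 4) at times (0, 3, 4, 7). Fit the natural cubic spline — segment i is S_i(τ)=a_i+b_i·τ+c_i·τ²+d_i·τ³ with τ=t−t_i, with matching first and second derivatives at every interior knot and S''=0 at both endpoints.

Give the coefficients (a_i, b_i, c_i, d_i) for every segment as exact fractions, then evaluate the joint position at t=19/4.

  seg 0: a=0 b=-248/63 c=0 d=206/567
  seg 1: a=-2 b=370/63 c=206/63 d=-15/7
  seg 2: a=5 b=377/63 c=-199/63 d=199/567
S(19/4) = 503/64

Δ: Δ0=-2/3, Δ1=7, Δ2=-1/3
row 1: diag=8, rhs=46; c'=1/8, d'=23/4
row 2: denom=8−1·1/8=63/8; d'=(-44−1·23/4)/(63/8)=-398/63
back: M2=-398/63
back: M1=23/4−1/8·-398/63=412/63
M: M0=0, M1=412/63, M2=-398/63, M3=0
seg 0: a=0, c=M0/2=0, d=(M1−M0)/(6·3)=206/567, b=Δ0−h0·(2M0+M1)/6=-248/63
seg 1: a=-2, c=M1/2=206/63, d=(M2−M1)/(6·1)=-15/7, b=Δ1−h1·(2M1+M2)/6=370/63
seg 2: a=5, c=M2/2=-199/63, d=(M3−M2)/(6·3)=199/567, b=Δ2−h2·(2M2+M3)/6=377/63
t_q=19/4 → seg 2, τ=3/4; S=5+377/63·τ+-199/63·τ²+199/567·τ³=503/64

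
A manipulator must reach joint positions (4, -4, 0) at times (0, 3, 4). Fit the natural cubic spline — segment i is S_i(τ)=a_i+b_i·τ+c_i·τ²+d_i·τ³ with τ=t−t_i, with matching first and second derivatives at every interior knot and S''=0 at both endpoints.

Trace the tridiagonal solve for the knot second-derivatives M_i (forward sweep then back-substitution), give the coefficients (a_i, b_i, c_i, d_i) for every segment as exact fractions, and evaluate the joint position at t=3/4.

Δ: Δ0=-8/3, Δ1=4
row 1: diag=8, rhs=40; c'=1/8, d'=5
back: M1=5
M: M0=0, M1=5, M2=0
seg 0: a=4, c=M0/2=0, d=(M1−M0)/(6·3)=5/18, b=Δ0−h0·(2M0+M1)/6=-31/6
seg 1: a=-4, c=M1/2=5/2, d=(M2−M1)/(6·1)=-5/6, b=Δ1−h1·(2M1+M2)/6=7/3
t_q=3/4 → seg 0, τ=3/4; S=4+-31/6·τ+0·τ²+5/18·τ³=31/128

  seg 0: a=4 b=-31/6 c=0 d=5/18
  seg 1: a=-4 b=7/3 c=5/2 d=-5/6
S(3/4) = 31/128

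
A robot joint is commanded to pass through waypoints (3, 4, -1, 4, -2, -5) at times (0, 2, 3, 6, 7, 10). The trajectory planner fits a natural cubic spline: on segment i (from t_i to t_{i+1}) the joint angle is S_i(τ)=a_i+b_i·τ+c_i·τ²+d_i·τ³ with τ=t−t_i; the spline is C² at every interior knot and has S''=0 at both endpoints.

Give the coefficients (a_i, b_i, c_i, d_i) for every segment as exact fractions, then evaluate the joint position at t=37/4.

Δ: Δ0=1/2, Δ1=-5, Δ2=5/3, Δ3=-6, Δ4=-1
row 1: diag=6, rhs=-33; c'=1/6, d'=-11/2
row 2: denom=8−1·1/6=47/6; d'=(40−1·-11/2)/(47/6)=273/47
row 3: denom=8−3·18/47=322/47; d'=(-46−3·273/47)/(322/47)=-2981/322
row 4: denom=8−1·47/322=2529/322; d'=(30−1·-2981/322)/(2529/322)=12641/2529
back: M4=12641/2529
back: M3=-2981/322−47/322·12641/2529=-25258/2529
back: M2=273/47−18/47·-25258/2529=2707/281
back: M1=-11/2−1/6·2707/281=-5990/843
M: M0=0, M1=-5990/843, M2=2707/281, M3=-25258/2529, M4=12641/2529, M5=0
seg 0: a=3, c=M0/2=0, d=(M1−M0)/(6·2)=-2995/5058, b=Δ0−h0·(2M0+M1)/6=14509/5058
seg 1: a=4, c=M1/2=-2995/843, d=(M2−M1)/(6·1)=14111/5058, b=Δ1−h1·(2M1+M2)/6=-21431/5058
seg 2: a=-1, c=M2/2=2707/562, d=(M3−M2)/(6·3)=-49621/45522, b=Δ2−h2·(2M2+M3)/6=-7519/2529
seg 3: a=4, c=M3/2=-12629/2529, d=(M4−M3)/(6·1)=4211/1686, b=Δ3−h3·(2M3+M4)/6=-17723/5058
seg 4: a=-2, c=M4/2=12641/5058, d=(M5−M4)/(6·3)=-12641/45522, b=Δ4−h4·(2M4+M5)/6=-15170/2529
t_q=37/4 → seg 4, τ=9/4; S=-2+-15170/2529·τ+12641/5058·τ²+-12641/45522·τ³=-216069/35968

  seg 0: a=3 b=14509/5058 c=0 d=-2995/5058
  seg 1: a=4 b=-21431/5058 c=-2995/843 d=14111/5058
  seg 2: a=-1 b=-7519/2529 c=2707/562 d=-49621/45522
  seg 3: a=4 b=-17723/5058 c=-12629/2529 d=4211/1686
  seg 4: a=-2 b=-15170/2529 c=12641/5058 d=-12641/45522
S(37/4) = -216069/35968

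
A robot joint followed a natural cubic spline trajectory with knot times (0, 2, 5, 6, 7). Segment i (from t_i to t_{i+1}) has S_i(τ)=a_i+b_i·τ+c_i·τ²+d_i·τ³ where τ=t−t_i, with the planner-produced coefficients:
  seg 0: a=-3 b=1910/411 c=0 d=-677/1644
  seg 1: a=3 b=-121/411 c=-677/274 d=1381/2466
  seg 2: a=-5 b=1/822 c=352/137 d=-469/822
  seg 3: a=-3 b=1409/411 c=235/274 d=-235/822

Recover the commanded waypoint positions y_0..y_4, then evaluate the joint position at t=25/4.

y_0 = S_0(0) = a_0 = -3
y_1 = S_1(0) = a_1 = 3
y_2 = S_2(0) = a_2 = -5
y_3 = S_3(0) = a_3 = -3
y_4 = S_3(1) = 1
t_q=25/4 is in segment 3 (τ=1/4); S_3(τ)=-36717/17536

y_0=-3 y_1=3 y_2=-5 y_3=-3 y_4=1
S(25/4) = -36717/17536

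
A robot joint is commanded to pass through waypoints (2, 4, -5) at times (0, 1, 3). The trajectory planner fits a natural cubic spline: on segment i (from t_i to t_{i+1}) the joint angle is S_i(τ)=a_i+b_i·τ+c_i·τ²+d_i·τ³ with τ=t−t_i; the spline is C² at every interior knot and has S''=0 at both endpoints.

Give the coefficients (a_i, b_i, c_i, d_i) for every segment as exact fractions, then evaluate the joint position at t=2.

  seg 0: a=2 b=37/12 c=0 d=-13/12
  seg 1: a=4 b=-1/6 c=-13/4 d=13/24
S(2) = 9/8

Δ: Δ0=2, Δ1=-9/2
row 1: diag=6, rhs=-39; c'=1/3, d'=-13/2
back: M1=-13/2
M: M0=0, M1=-13/2, M2=0
seg 0: a=2, c=M0/2=0, d=(M1−M0)/(6·1)=-13/12, b=Δ0−h0·(2M0+M1)/6=37/12
seg 1: a=4, c=M1/2=-13/4, d=(M2−M1)/(6·2)=13/24, b=Δ1−h1·(2M1+M2)/6=-1/6
t_q=2 → seg 1, τ=1; S=4+-1/6·τ+-13/4·τ²+13/24·τ³=9/8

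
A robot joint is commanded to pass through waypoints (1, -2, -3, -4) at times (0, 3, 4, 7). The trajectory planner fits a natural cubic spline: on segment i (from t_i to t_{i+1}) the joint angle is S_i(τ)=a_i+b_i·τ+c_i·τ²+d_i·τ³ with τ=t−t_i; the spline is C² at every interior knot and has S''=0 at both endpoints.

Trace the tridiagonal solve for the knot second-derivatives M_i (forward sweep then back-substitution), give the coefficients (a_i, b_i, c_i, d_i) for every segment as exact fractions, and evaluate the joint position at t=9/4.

  seg 0: a=1 b=-61/63 c=0 d=-2/567
  seg 1: a=-2 b=-67/63 c=-2/63 d=2/21
  seg 2: a=-3 b=-53/63 c=16/63 d=-16/567
S(9/4) = -39/32

Δ: Δ0=-1, Δ1=-1, Δ2=-1/3
row 1: diag=8, rhs=0; c'=1/8, d'=0
row 2: denom=8−1·1/8=63/8; d'=(4−1·0)/(63/8)=32/63
back: M2=32/63
back: M1=0−1/8·32/63=-4/63
M: M0=0, M1=-4/63, M2=32/63, M3=0
seg 0: a=1, c=M0/2=0, d=(M1−M0)/(6·3)=-2/567, b=Δ0−h0·(2M0+M1)/6=-61/63
seg 1: a=-2, c=M1/2=-2/63, d=(M2−M1)/(6·1)=2/21, b=Δ1−h1·(2M1+M2)/6=-67/63
seg 2: a=-3, c=M2/2=16/63, d=(M3−M2)/(6·3)=-16/567, b=Δ2−h2·(2M2+M3)/6=-53/63
t_q=9/4 → seg 0, τ=9/4; S=1+-61/63·τ+0·τ²+-2/567·τ³=-39/32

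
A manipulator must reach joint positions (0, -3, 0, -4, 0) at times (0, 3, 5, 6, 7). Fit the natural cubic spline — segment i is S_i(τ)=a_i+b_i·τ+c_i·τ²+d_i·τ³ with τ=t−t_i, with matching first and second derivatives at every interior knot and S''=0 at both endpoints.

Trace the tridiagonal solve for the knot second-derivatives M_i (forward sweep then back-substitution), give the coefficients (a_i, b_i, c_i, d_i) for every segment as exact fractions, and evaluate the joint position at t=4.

Δ: Δ0=-1, Δ1=3/2, Δ2=-4, Δ3=4
row 1: diag=10, rhs=15; c'=1/5, d'=3/2
row 2: denom=6−2·1/5=28/5; d'=(-33−2·3/2)/(28/5)=-45/7
row 3: denom=4−1·5/28=107/28; d'=(48−1·-45/7)/(107/28)=1524/107
back: M3=1524/107
back: M2=-45/7−5/28·1524/107=-960/107
back: M1=3/2−1/5·-960/107=705/214
M: M0=0, M1=705/214, M2=-960/107, M3=1524/107, M4=0
seg 0: a=0, c=M0/2=0, d=(M1−M0)/(6·3)=235/1284, b=Δ0−h0·(2M0+M1)/6=-1133/428
seg 1: a=-3, c=M1/2=705/428, d=(M2−M1)/(6·2)=-875/856, b=Δ1−h1·(2M1+M2)/6=491/214
seg 2: a=0, c=M2/2=-480/107, d=(M3−M2)/(6·1)=414/107, b=Δ2−h2·(2M2+M3)/6=-362/107
seg 3: a=-4, c=M3/2=762/107, d=(M4−M3)/(6·1)=-254/107, b=Δ3−h3·(2M3+M4)/6=-80/107
t_q=4 → seg 1, τ=1; S=-3+491/214·τ+705/428·τ²+-875/856·τ³=-69/856

  seg 0: a=0 b=-1133/428 c=0 d=235/1284
  seg 1: a=-3 b=491/214 c=705/428 d=-875/856
  seg 2: a=0 b=-362/107 c=-480/107 d=414/107
  seg 3: a=-4 b=-80/107 c=762/107 d=-254/107
S(4) = -69/856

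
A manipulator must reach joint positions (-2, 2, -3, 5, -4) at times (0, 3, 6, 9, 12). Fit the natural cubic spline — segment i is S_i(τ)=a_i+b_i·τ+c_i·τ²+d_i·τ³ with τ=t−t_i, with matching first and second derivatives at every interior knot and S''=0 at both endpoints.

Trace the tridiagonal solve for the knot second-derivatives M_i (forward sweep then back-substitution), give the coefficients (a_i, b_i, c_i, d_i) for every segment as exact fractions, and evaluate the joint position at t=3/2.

  seg 0: a=-2 b=107/42 c=0 d=-17/126
  seg 1: a=2 b=-23/21 c=-17/14 d=43/126
  seg 2: a=-3 b=5/6 c=13/7 d=-157/378
  seg 3: a=5 b=16/21 c=-79/42 d=79/378
S(3/2) = 153/112

Δ: Δ0=4/3, Δ1=-5/3, Δ2=8/3, Δ3=-3
row 1: diag=12, rhs=-18; c'=1/4, d'=-3/2
row 2: denom=12−3·1/4=45/4; d'=(26−3·-3/2)/(45/4)=122/45
row 3: denom=12−3·4/15=56/5; d'=(-34−3·122/45)/(56/5)=-79/21
back: M3=-79/21
back: M2=122/45−4/15·-79/21=26/7
back: M1=-3/2−1/4·26/7=-17/7
M: M0=0, M1=-17/7, M2=26/7, M3=-79/21, M4=0
seg 0: a=-2, c=M0/2=0, d=(M1−M0)/(6·3)=-17/126, b=Δ0−h0·(2M0+M1)/6=107/42
seg 1: a=2, c=M1/2=-17/14, d=(M2−M1)/(6·3)=43/126, b=Δ1−h1·(2M1+M2)/6=-23/21
seg 2: a=-3, c=M2/2=13/7, d=(M3−M2)/(6·3)=-157/378, b=Δ2−h2·(2M2+M3)/6=5/6
seg 3: a=5, c=M3/2=-79/42, d=(M4−M3)/(6·3)=79/378, b=Δ3−h3·(2M3+M4)/6=16/21
t_q=3/2 → seg 0, τ=3/2; S=-2+107/42·τ+0·τ²+-17/126·τ³=153/112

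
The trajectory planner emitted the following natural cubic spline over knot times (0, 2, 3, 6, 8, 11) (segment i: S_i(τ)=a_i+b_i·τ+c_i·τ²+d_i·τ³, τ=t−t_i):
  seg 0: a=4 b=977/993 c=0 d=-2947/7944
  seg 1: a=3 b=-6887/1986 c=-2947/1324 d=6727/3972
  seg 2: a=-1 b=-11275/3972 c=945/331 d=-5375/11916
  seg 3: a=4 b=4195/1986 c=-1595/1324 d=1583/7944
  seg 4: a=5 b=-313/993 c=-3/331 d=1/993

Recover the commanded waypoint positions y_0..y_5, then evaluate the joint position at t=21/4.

y_0=4 y_1=3 y_2=-1 y_3=4 y_4=5 y_5=4
S(21/4) = 163409/84736

y_0 = S_0(0) = a_0 = 4
y_1 = S_1(0) = a_1 = 3
y_2 = S_2(0) = a_2 = -1
y_3 = S_3(0) = a_3 = 4
y_4 = S_4(0) = a_4 = 5
y_5 = S_4(3) = 4
t_q=21/4 is in segment 2 (τ=9/4); S_2(τ)=163409/84736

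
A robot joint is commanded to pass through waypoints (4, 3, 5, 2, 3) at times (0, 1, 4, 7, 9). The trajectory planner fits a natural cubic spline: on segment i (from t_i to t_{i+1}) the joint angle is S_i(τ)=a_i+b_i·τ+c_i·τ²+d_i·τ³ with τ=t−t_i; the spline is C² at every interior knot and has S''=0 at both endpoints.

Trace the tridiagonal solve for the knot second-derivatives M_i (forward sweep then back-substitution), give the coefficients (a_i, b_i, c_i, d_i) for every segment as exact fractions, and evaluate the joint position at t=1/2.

  seg 0: a=4 b=-299/228 c=0 d=71/228
  seg 1: a=3 b=-43/114 c=71/76 d=-401/2052
  seg 2: a=5 b=-11/228 c=-47/57 d=347/2052
  seg 3: a=2 b=-49/114 c=53/76 d=-53/456
S(1/2) = 2057/608

Δ: Δ0=-1, Δ1=2/3, Δ2=-1, Δ3=1/2
row 1: diag=8, rhs=10; c'=3/8, d'=5/4
row 2: denom=12−3·3/8=87/8; d'=(-10−3·5/4)/(87/8)=-110/87
row 3: denom=10−3·8/29=266/29; d'=(9−3·-110/87)/(266/29)=53/38
back: M3=53/38
back: M2=-110/87−8/29·53/38=-94/57
back: M1=5/4−3/8·-94/57=71/38
M: M0=0, M1=71/38, M2=-94/57, M3=53/38, M4=0
seg 0: a=4, c=M0/2=0, d=(M1−M0)/(6·1)=71/228, b=Δ0−h0·(2M0+M1)/6=-299/228
seg 1: a=3, c=M1/2=71/76, d=(M2−M1)/(6·3)=-401/2052, b=Δ1−h1·(2M1+M2)/6=-43/114
seg 2: a=5, c=M2/2=-47/57, d=(M3−M2)/(6·3)=347/2052, b=Δ2−h2·(2M2+M3)/6=-11/228
seg 3: a=2, c=M3/2=53/76, d=(M4−M3)/(6·2)=-53/456, b=Δ3−h3·(2M3+M4)/6=-49/114
t_q=1/2 → seg 0, τ=1/2; S=4+-299/228·τ+0·τ²+71/228·τ³=2057/608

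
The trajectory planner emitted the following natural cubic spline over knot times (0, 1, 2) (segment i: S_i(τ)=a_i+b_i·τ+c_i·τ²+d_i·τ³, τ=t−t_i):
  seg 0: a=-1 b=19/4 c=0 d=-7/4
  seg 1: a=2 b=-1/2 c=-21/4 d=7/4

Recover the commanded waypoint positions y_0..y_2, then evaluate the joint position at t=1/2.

y_0=-1 y_1=2 y_2=-2
S(1/2) = 37/32

y_0 = S_0(0) = a_0 = -1
y_1 = S_1(0) = a_1 = 2
y_2 = S_1(1) = -2
t_q=1/2 is in segment 0 (τ=1/2); S_0(τ)=37/32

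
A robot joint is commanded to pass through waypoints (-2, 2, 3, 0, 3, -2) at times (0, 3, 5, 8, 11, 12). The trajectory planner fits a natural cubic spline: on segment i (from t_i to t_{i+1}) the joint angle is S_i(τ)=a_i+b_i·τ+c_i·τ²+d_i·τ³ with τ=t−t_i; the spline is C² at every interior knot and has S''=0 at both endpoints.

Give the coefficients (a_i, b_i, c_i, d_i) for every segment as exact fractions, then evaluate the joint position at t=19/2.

  seg 0: a=-2 b=449/318 c=0 d=-25/2862
  seg 1: a=2 b=187/159 c=-25/318 d=-55/424
  seg 2: a=3 b=-221/318 c=-545/636 d=1441/5724
  seg 3: a=0 b=611/636 c=224/159 d=-2663/5724
  seg 4: a=3 b=-1001/318 c=-589/212 d=589/636
S(19/2) = 5157/1696

Δ: Δ0=4/3, Δ1=1/2, Δ2=-1, Δ3=1, Δ4=-5
row 1: diag=10, rhs=-5; c'=1/5, d'=-1/2
row 2: denom=10−2·1/5=48/5; d'=(-9−2·-1/2)/(48/5)=-5/6
row 3: denom=12−3·5/16=177/16; d'=(12−3·-5/6)/(177/16)=232/177
row 4: denom=8−3·16/59=424/59; d'=(-36−3·232/177)/(424/59)=-589/106
back: M4=-589/106
back: M3=232/177−16/59·-589/106=448/159
back: M2=-5/6−5/16·448/159=-545/318
back: M1=-1/2−1/5·-545/318=-25/159
M: M0=0, M1=-25/159, M2=-545/318, M3=448/159, M4=-589/106, M5=0
seg 0: a=-2, c=M0/2=0, d=(M1−M0)/(6·3)=-25/2862, b=Δ0−h0·(2M0+M1)/6=449/318
seg 1: a=2, c=M1/2=-25/318, d=(M2−M1)/(6·2)=-55/424, b=Δ1−h1·(2M1+M2)/6=187/159
seg 2: a=3, c=M2/2=-545/636, d=(M3−M2)/(6·3)=1441/5724, b=Δ2−h2·(2M2+M3)/6=-221/318
seg 3: a=0, c=M3/2=224/159, d=(M4−M3)/(6·3)=-2663/5724, b=Δ3−h3·(2M3+M4)/6=611/636
seg 4: a=3, c=M4/2=-589/212, d=(M5−M4)/(6·1)=589/636, b=Δ4−h4·(2M4+M5)/6=-1001/318
t_q=19/2 → seg 3, τ=3/2; S=0+611/636·τ+224/159·τ²+-2663/5724·τ³=5157/1696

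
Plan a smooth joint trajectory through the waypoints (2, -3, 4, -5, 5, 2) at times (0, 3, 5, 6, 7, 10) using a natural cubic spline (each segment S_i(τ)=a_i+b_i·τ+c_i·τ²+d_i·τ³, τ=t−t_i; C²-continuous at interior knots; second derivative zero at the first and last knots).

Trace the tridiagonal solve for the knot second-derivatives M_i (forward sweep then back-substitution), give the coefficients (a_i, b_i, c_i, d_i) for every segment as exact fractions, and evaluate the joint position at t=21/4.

Δ: Δ0=-5/3, Δ1=7/2, Δ2=-9, Δ3=10, Δ4=-1
row 1: diag=10, rhs=31; c'=1/5, d'=31/10
row 2: denom=6−2·1/5=28/5; d'=(-75−2·31/10)/(28/5)=-29/2
row 3: denom=4−1·5/28=107/28; d'=(114−1·-29/2)/(107/28)=3598/107
row 4: denom=8−1·28/107=828/107; d'=(-66−1·3598/107)/(828/107)=-2665/207
back: M4=-2665/207
back: M3=3598/107−28/107·-2665/207=7658/207
back: M2=-29/2−5/28·7658/207=-4369/207
back: M1=31/10−1/5·-4369/207=3031/414
M: M0=0, M1=3031/414, M2=-4369/207, M3=7658/207, M4=-2665/207, M5=0
seg 0: a=2, c=M0/2=0, d=(M1−M0)/(6·3)=3031/7452, b=Δ0−h0·(2M0+M1)/6=-4411/828
seg 1: a=-3, c=M1/2=3031/828, d=(M2−M1)/(6·2)=-3923/1656, b=Δ1−h1·(2M1+M2)/6=2341/414
seg 2: a=4, c=M2/2=-4369/414, d=(M3−M2)/(6·1)=4009/414, b=Δ2−h2·(2M2+M3)/6=-187/23
seg 3: a=-5, c=M3/2=3829/207, d=(M4−M3)/(6·1)=-1147/138, b=Δ3−h3·(2M3+M4)/6=-77/414
seg 4: a=5, c=M4/2=-2665/414, d=(M5−M4)/(6·3)=2665/3726, b=Δ4−h4·(2M4+M5)/6=2458/207
t_q=21/4 → seg 2, τ=1/4; S=4+-187/23·τ+-4369/414·τ²+4009/414·τ³=12887/8832

  seg 0: a=2 b=-4411/828 c=0 d=3031/7452
  seg 1: a=-3 b=2341/414 c=3031/828 d=-3923/1656
  seg 2: a=4 b=-187/23 c=-4369/414 d=4009/414
  seg 3: a=-5 b=-77/414 c=3829/207 d=-1147/138
  seg 4: a=5 b=2458/207 c=-2665/414 d=2665/3726
S(21/4) = 12887/8832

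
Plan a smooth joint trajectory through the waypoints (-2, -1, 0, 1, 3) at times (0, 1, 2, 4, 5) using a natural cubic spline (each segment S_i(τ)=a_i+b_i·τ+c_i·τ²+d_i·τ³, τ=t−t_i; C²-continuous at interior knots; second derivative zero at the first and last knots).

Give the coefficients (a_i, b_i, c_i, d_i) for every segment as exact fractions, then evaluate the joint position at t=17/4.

  seg 0: a=-2 b=58/61 c=0 d=3/61
  seg 1: a=-1 b=67/61 c=9/61 d=-15/61
  seg 2: a=0 b=40/61 c=-36/61 d=125/488
  seg 3: a=1 b=167/122 c=231/244 d=-77/244
S(17/4) = 21807/15616

Δ: Δ0=1, Δ1=1, Δ2=1/2, Δ3=2
row 1: diag=4, rhs=0; c'=1/4, d'=0
row 2: denom=6−1·1/4=23/4; d'=(-3−1·0)/(23/4)=-12/23
row 3: denom=6−2·8/23=122/23; d'=(9−2·-12/23)/(122/23)=231/122
back: M3=231/122
back: M2=-12/23−8/23·231/122=-72/61
back: M1=0−1/4·-72/61=18/61
M: M0=0, M1=18/61, M2=-72/61, M3=231/122, M4=0
seg 0: a=-2, c=M0/2=0, d=(M1−M0)/(6·1)=3/61, b=Δ0−h0·(2M0+M1)/6=58/61
seg 1: a=-1, c=M1/2=9/61, d=(M2−M1)/(6·1)=-15/61, b=Δ1−h1·(2M1+M2)/6=67/61
seg 2: a=0, c=M2/2=-36/61, d=(M3−M2)/(6·2)=125/488, b=Δ2−h2·(2M2+M3)/6=40/61
seg 3: a=1, c=M3/2=231/244, d=(M4−M3)/(6·1)=-77/244, b=Δ3−h3·(2M3+M4)/6=167/122
t_q=17/4 → seg 3, τ=1/4; S=1+167/122·τ+231/244·τ²+-77/244·τ³=21807/15616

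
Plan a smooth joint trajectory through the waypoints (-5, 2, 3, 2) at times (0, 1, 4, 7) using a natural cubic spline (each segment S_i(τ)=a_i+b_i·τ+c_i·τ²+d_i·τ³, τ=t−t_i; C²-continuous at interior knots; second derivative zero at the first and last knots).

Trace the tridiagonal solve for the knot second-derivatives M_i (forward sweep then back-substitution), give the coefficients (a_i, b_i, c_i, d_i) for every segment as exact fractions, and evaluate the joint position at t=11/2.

  seg 0: a=-5 b=229/29 c=0 d=-26/29
  seg 1: a=2 b=151/29 c=-78/29 d=278/783
  seg 2: a=3 b=-39/29 c=44/87 d=-44/783
S(11/2) = 56/29

Δ: Δ0=7, Δ1=1/3, Δ2=-1/3
row 1: diag=8, rhs=-40; c'=3/8, d'=-5
row 2: denom=12−3·3/8=87/8; d'=(-4−3·-5)/(87/8)=88/87
back: M2=88/87
back: M1=-5−3/8·88/87=-156/29
M: M0=0, M1=-156/29, M2=88/87, M3=0
seg 0: a=-5, c=M0/2=0, d=(M1−M0)/(6·1)=-26/29, b=Δ0−h0·(2M0+M1)/6=229/29
seg 1: a=2, c=M1/2=-78/29, d=(M2−M1)/(6·3)=278/783, b=Δ1−h1·(2M1+M2)/6=151/29
seg 2: a=3, c=M2/2=44/87, d=(M3−M2)/(6·3)=-44/783, b=Δ2−h2·(2M2+M3)/6=-39/29
t_q=11/2 → seg 2, τ=3/2; S=3+-39/29·τ+44/87·τ²+-44/783·τ³=56/29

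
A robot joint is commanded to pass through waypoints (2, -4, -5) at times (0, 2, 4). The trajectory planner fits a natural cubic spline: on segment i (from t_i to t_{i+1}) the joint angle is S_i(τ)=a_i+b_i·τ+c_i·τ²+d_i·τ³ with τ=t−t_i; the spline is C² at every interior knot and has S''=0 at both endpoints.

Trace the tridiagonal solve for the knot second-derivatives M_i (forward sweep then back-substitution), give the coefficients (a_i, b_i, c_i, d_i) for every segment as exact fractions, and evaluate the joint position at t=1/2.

  seg 0: a=2 b=-29/8 c=0 d=5/32
  seg 1: a=-4 b=-7/4 c=15/16 d=-5/32
S(1/2) = 53/256

Δ: Δ0=-3, Δ1=-1/2
row 1: diag=8, rhs=15; c'=1/4, d'=15/8
back: M1=15/8
M: M0=0, M1=15/8, M2=0
seg 0: a=2, c=M0/2=0, d=(M1−M0)/(6·2)=5/32, b=Δ0−h0·(2M0+M1)/6=-29/8
seg 1: a=-4, c=M1/2=15/16, d=(M2−M1)/(6·2)=-5/32, b=Δ1−h1·(2M1+M2)/6=-7/4
t_q=1/2 → seg 0, τ=1/2; S=2+-29/8·τ+0·τ²+5/32·τ³=53/256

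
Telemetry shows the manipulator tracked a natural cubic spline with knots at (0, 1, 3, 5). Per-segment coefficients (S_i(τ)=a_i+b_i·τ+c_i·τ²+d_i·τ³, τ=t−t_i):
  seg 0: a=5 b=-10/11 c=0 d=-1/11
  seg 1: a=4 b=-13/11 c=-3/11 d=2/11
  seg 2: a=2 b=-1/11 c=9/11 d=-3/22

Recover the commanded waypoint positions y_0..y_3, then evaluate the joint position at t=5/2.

y_0=5 y_1=4 y_2=2 y_3=4
S(5/2) = 49/22

y_0 = S_0(0) = a_0 = 5
y_1 = S_1(0) = a_1 = 4
y_2 = S_2(0) = a_2 = 2
y_3 = S_2(2) = 4
t_q=5/2 is in segment 1 (τ=3/2); S_1(τ)=49/22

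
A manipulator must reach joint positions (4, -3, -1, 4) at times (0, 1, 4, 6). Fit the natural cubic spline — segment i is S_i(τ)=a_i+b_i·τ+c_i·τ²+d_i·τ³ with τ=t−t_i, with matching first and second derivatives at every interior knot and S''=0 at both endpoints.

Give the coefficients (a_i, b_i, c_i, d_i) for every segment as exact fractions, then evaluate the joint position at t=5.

Δ: Δ0=-7, Δ1=2/3, Δ2=5/2
row 1: diag=8, rhs=46; c'=3/8, d'=23/4
row 2: denom=10−3·3/8=71/8; d'=(11−3·23/4)/(71/8)=-50/71
back: M2=-50/71
back: M1=23/4−3/8·-50/71=427/71
M: M0=0, M1=427/71, M2=-50/71, M3=0
seg 0: a=4, c=M0/2=0, d=(M1−M0)/(6·1)=427/426, b=Δ0−h0·(2M0+M1)/6=-3409/426
seg 1: a=-3, c=M1/2=427/142, d=(M2−M1)/(6·3)=-53/142, b=Δ1−h1·(2M1+M2)/6=-1064/213
seg 2: a=-1, c=M2/2=-25/71, d=(M3−M2)/(6·2)=25/426, b=Δ2−h2·(2M2+M3)/6=1265/426
t_q=5 → seg 2, τ=1; S=-1+1265/426·τ+-25/71·τ²+25/426·τ³=119/71

  seg 0: a=4 b=-3409/426 c=0 d=427/426
  seg 1: a=-3 b=-1064/213 c=427/142 d=-53/142
  seg 2: a=-1 b=1265/426 c=-25/71 d=25/426
S(5) = 119/71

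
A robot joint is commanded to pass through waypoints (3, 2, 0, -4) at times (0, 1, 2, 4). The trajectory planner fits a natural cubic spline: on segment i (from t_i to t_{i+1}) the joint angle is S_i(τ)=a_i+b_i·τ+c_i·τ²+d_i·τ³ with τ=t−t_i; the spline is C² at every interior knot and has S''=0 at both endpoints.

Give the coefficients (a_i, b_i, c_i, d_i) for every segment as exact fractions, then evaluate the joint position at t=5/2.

  seg 0: a=3 b=-17/23 c=0 d=-6/23
  seg 1: a=2 b=-35/23 c=-18/23 d=7/23
  seg 2: a=0 b=-50/23 c=3/23 d=-1/46
S(5/2) = -389/368

Δ: Δ0=-1, Δ1=-2, Δ2=-2
row 1: diag=4, rhs=-6; c'=1/4, d'=-3/2
row 2: denom=6−1·1/4=23/4; d'=(0−1·-3/2)/(23/4)=6/23
back: M2=6/23
back: M1=-3/2−1/4·6/23=-36/23
M: M0=0, M1=-36/23, M2=6/23, M3=0
seg 0: a=3, c=M0/2=0, d=(M1−M0)/(6·1)=-6/23, b=Δ0−h0·(2M0+M1)/6=-17/23
seg 1: a=2, c=M1/2=-18/23, d=(M2−M1)/(6·1)=7/23, b=Δ1−h1·(2M1+M2)/6=-35/23
seg 2: a=0, c=M2/2=3/23, d=(M3−M2)/(6·2)=-1/46, b=Δ2−h2·(2M2+M3)/6=-50/23
t_q=5/2 → seg 2, τ=1/2; S=0+-50/23·τ+3/23·τ²+-1/46·τ³=-389/368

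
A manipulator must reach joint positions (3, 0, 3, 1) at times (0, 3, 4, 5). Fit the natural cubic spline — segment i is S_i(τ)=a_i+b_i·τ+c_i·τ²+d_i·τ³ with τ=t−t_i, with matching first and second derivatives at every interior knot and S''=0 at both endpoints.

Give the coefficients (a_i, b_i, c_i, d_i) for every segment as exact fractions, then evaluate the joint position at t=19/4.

Δ: Δ0=-1, Δ1=3, Δ2=-2
row 1: diag=8, rhs=24; c'=1/8, d'=3
row 2: denom=4−1·1/8=31/8; d'=(-30−1·3)/(31/8)=-264/31
back: M2=-264/31
back: M1=3−1/8·-264/31=126/31
M: M0=0, M1=126/31, M2=-264/31, M3=0
seg 0: a=3, c=M0/2=0, d=(M1−M0)/(6·3)=7/31, b=Δ0−h0·(2M0+M1)/6=-94/31
seg 1: a=0, c=M1/2=63/31, d=(M2−M1)/(6·1)=-65/31, b=Δ1−h1·(2M1+M2)/6=95/31
seg 2: a=3, c=M2/2=-132/31, d=(M3−M2)/(6·1)=44/31, b=Δ2−h2·(2M2+M3)/6=26/31
t_q=19/4 → seg 2, τ=3/4; S=3+26/31·τ+-132/31·τ²+44/31·τ³=909/496

  seg 0: a=3 b=-94/31 c=0 d=7/31
  seg 1: a=0 b=95/31 c=63/31 d=-65/31
  seg 2: a=3 b=26/31 c=-132/31 d=44/31
S(19/4) = 909/496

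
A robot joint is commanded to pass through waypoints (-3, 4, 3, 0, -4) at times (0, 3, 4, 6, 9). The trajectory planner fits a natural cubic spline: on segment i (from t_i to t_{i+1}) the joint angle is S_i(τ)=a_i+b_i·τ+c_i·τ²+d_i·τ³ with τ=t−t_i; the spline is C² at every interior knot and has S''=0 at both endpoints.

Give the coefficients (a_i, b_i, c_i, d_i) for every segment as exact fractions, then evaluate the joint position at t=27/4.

Δ: Δ0=7/3, Δ1=-1, Δ2=-3/2, Δ3=-4/3
row 1: diag=8, rhs=-20; c'=1/8, d'=-5/2
row 2: denom=6−1·1/8=47/8; d'=(-3−1·-5/2)/(47/8)=-4/47
row 3: denom=10−2·16/47=438/47; d'=(1−2·-4/47)/(438/47)=55/438
back: M3=55/438
back: M2=-4/47−16/47·55/438=-28/219
back: M1=-5/2−1/8·-28/219=-544/219
M: M0=0, M1=-544/219, M2=-28/219, M3=55/438, M4=0
seg 0: a=-3, c=M0/2=0, d=(M1−M0)/(6·3)=-272/1971, b=Δ0−h0·(2M0+M1)/6=261/73
seg 1: a=4, c=M1/2=-272/219, d=(M2−M1)/(6·1)=86/219, b=Δ1−h1·(2M1+M2)/6=-11/73
seg 2: a=3, c=M2/2=-14/219, d=(M3−M2)/(6·2)=37/1752, b=Δ2−h2·(2M2+M3)/6=-319/219
seg 3: a=0, c=M3/2=55/876, d=(M4−M3)/(6·3)=-55/7884, b=Δ3−h3·(2M3+M4)/6=-213/146
t_q=27/4 → seg 3, τ=3/4; S=0+-213/146·τ+55/876·τ²+-55/7884·τ³=-19843/18688

  seg 0: a=-3 b=261/73 c=0 d=-272/1971
  seg 1: a=4 b=-11/73 c=-272/219 d=86/219
  seg 2: a=3 b=-319/219 c=-14/219 d=37/1752
  seg 3: a=0 b=-213/146 c=55/876 d=-55/7884
S(27/4) = -19843/18688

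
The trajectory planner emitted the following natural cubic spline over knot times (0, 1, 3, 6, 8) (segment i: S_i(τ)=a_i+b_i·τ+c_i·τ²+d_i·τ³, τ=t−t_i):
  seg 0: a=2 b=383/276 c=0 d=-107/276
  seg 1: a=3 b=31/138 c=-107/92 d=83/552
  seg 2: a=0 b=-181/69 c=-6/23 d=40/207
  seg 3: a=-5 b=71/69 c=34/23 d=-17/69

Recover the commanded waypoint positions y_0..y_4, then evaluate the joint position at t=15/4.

y_0 = S_0(0) = a_0 = 2
y_1 = S_1(0) = a_1 = 3
y_2 = S_2(0) = a_2 = 0
y_3 = S_3(0) = a_3 = -5
y_4 = S_3(2) = 1
t_q=15/4 is in segment 2 (τ=3/4); S_2(τ)=-187/92

y_0=2 y_1=3 y_2=0 y_3=-5 y_4=1
S(15/4) = -187/92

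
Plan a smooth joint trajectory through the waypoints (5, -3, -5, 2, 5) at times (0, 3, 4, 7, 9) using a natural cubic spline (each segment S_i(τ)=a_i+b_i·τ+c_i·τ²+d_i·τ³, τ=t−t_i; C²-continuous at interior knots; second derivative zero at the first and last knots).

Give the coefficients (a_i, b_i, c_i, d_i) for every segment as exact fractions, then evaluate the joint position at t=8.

Δ: Δ0=-8/3, Δ1=-2, Δ2=7/3, Δ3=3/2
row 1: diag=8, rhs=4; c'=1/8, d'=1/2
row 2: denom=8−1·1/8=63/8; d'=(26−1·1/2)/(63/8)=68/21
row 3: denom=10−3·8/21=62/7; d'=(-5−3·68/21)/(62/7)=-103/62
back: M3=-103/62
back: M2=68/21−8/21·-103/62=120/31
back: M1=1/2−1/8·120/31=1/62
M: M0=0, M1=1/62, M2=120/31, M3=-103/62, M4=0
seg 0: a=5, c=M0/2=0, d=(M1−M0)/(6·3)=1/1116, b=Δ0−h0·(2M0+M1)/6=-995/372
seg 1: a=-3, c=M1/2=1/124, d=(M2−M1)/(6·1)=239/372, b=Δ1−h1·(2M1+M2)/6=-493/186
seg 2: a=-5, c=M2/2=60/31, d=(M3−M2)/(6·3)=-343/1116, b=Δ2−h2·(2M2+M3)/6=-263/372
seg 3: a=2, c=M3/2=-103/124, d=(M4−M3)/(6·2)=103/744, b=Δ3−h3·(2M3+M4)/6=485/186
t_q=8 → seg 3, τ=1; S=2+485/186·τ+-103/124·τ²+103/744·τ³=971/248

  seg 0: a=5 b=-995/372 c=0 d=1/1116
  seg 1: a=-3 b=-493/186 c=1/124 d=239/372
  seg 2: a=-5 b=-263/372 c=60/31 d=-343/1116
  seg 3: a=2 b=485/186 c=-103/124 d=103/744
S(8) = 971/248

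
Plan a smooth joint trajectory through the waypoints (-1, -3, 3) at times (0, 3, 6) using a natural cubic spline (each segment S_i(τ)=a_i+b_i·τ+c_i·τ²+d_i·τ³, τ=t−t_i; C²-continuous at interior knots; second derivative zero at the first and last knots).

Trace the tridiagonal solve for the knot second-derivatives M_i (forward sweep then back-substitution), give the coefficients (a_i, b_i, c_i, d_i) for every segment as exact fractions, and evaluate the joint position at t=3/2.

  seg 0: a=-1 b=-4/3 c=0 d=2/27
  seg 1: a=-3 b=2/3 c=2/3 d=-2/27
S(3/2) = -11/4

Δ: Δ0=-2/3, Δ1=2
row 1: diag=12, rhs=16; c'=1/4, d'=4/3
back: M1=4/3
M: M0=0, M1=4/3, M2=0
seg 0: a=-1, c=M0/2=0, d=(M1−M0)/(6·3)=2/27, b=Δ0−h0·(2M0+M1)/6=-4/3
seg 1: a=-3, c=M1/2=2/3, d=(M2−M1)/(6·3)=-2/27, b=Δ1−h1·(2M1+M2)/6=2/3
t_q=3/2 → seg 0, τ=3/2; S=-1+-4/3·τ+0·τ²+2/27·τ³=-11/4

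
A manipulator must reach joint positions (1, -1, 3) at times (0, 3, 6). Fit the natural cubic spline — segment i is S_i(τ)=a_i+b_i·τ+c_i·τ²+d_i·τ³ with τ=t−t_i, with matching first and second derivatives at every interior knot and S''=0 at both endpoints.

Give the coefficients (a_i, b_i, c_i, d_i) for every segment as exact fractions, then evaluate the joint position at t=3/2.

Δ: Δ0=-2/3, Δ1=4/3
row 1: diag=12, rhs=12; c'=1/4, d'=1
back: M1=1
M: M0=0, M1=1, M2=0
seg 0: a=1, c=M0/2=0, d=(M1−M0)/(6·3)=1/18, b=Δ0−h0·(2M0+M1)/6=-7/6
seg 1: a=-1, c=M1/2=1/2, d=(M2−M1)/(6·3)=-1/18, b=Δ1−h1·(2M1+M2)/6=1/3
t_q=3/2 → seg 0, τ=3/2; S=1+-7/6·τ+0·τ²+1/18·τ³=-9/16

  seg 0: a=1 b=-7/6 c=0 d=1/18
  seg 1: a=-1 b=1/3 c=1/2 d=-1/18
S(3/2) = -9/16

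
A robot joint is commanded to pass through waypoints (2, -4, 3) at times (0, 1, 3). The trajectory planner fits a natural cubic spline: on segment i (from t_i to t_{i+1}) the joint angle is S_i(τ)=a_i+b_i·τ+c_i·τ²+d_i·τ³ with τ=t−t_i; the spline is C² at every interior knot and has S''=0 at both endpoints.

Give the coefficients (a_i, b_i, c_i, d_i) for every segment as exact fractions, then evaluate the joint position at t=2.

  seg 0: a=2 b=-91/12 c=0 d=19/12
  seg 1: a=-4 b=-17/6 c=19/4 d=-19/24
S(2) = -23/8

Δ: Δ0=-6, Δ1=7/2
row 1: diag=6, rhs=57; c'=1/3, d'=19/2
back: M1=19/2
M: M0=0, M1=19/2, M2=0
seg 0: a=2, c=M0/2=0, d=(M1−M0)/(6·1)=19/12, b=Δ0−h0·(2M0+M1)/6=-91/12
seg 1: a=-4, c=M1/2=19/4, d=(M2−M1)/(6·2)=-19/24, b=Δ1−h1·(2M1+M2)/6=-17/6
t_q=2 → seg 1, τ=1; S=-4+-17/6·τ+19/4·τ²+-19/24·τ³=-23/8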